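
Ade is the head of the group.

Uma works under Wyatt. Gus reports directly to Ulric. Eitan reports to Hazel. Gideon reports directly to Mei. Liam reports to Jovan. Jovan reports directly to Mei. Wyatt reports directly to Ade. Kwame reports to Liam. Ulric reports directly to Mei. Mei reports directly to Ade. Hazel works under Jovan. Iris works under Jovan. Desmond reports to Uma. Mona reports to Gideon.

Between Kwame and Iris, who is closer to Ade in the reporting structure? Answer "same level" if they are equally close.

Kwame is 4 levels below Ade; Iris is 3. Iris is higher.

Iris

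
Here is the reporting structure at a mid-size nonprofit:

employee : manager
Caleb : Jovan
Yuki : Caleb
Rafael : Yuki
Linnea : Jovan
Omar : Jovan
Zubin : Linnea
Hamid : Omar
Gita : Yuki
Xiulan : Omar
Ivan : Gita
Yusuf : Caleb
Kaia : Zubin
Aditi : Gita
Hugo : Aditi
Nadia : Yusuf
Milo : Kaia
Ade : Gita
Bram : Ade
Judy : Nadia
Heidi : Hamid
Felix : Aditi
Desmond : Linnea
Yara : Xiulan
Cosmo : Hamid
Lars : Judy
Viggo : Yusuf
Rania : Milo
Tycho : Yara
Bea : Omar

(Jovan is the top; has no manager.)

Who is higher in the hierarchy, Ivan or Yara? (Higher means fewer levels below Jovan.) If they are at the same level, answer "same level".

Yara

Ivan is 4 levels below Jovan; Yara is 3. Yara is higher.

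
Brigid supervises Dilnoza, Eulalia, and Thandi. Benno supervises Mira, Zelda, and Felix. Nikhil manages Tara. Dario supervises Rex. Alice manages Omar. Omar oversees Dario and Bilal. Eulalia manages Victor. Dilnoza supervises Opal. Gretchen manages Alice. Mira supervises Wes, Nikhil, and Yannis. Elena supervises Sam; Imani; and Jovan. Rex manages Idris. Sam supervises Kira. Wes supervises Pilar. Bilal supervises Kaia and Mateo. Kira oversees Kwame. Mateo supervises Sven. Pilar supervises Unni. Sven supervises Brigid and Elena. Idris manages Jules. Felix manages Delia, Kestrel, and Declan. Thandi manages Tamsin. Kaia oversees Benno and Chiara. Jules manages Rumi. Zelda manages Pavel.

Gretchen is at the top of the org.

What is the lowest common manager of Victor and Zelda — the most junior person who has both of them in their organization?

Bilal

Victor's chain of managers is Eulalia, Brigid, Sven, Mateo, Bilal, Omar, Alice, Gretchen. Zelda's chain of managers is Benno, Kaia, Bilal, Omar, Alice, Gretchen. The first manager that appears in both chains is Bilal.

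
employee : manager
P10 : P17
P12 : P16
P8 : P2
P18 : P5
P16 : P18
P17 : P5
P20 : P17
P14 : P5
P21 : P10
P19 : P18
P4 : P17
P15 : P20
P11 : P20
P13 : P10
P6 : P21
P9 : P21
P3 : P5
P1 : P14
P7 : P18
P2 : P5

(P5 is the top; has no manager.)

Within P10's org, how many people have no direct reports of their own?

The people in P10's organization with no one reporting to them are P13, P6, P9. That is 3.

3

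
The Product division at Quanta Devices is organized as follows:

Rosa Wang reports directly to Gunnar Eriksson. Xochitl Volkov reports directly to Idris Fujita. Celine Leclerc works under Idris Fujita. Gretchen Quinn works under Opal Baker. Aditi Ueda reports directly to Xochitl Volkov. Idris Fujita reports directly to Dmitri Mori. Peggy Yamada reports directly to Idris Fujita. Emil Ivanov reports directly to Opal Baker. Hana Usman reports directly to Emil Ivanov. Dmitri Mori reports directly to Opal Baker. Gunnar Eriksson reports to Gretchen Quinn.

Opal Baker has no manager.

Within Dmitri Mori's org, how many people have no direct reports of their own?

3

The people in Dmitri Mori's organization with no one reporting to them are Celine Leclerc, Aditi Ueda, Peggy Yamada. That is 3.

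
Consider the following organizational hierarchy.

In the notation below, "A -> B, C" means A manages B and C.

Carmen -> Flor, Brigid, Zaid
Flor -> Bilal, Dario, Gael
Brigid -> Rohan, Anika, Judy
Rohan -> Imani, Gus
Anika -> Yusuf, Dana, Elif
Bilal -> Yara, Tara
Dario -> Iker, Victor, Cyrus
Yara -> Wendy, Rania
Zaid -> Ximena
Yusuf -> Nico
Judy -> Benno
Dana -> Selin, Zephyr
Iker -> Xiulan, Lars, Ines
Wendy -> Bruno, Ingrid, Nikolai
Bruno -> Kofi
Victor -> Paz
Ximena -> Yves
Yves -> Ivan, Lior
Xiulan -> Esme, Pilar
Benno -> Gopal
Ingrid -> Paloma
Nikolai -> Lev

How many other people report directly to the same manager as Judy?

2

Judy reports to Brigid. Brigid's other direct reports are Rohan, Anika — 2 peers.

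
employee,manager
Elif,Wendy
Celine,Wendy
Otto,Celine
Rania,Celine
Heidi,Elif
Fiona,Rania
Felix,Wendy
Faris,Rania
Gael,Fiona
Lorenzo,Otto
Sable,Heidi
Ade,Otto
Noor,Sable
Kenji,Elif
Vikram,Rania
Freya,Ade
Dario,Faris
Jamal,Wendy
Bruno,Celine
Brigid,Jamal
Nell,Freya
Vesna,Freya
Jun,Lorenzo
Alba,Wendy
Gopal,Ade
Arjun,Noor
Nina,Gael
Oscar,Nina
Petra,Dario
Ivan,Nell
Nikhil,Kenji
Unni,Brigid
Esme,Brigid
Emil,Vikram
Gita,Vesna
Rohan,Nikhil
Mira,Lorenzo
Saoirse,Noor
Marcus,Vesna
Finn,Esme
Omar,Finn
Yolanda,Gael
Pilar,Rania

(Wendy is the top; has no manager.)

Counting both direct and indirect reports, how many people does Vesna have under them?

2

Vesna directly manages Gita, Marcus. Gita has no reports. Marcus has no reports. So Vesna's organization is 2 direct reports plus everyone under them: 1 + 1 = 2.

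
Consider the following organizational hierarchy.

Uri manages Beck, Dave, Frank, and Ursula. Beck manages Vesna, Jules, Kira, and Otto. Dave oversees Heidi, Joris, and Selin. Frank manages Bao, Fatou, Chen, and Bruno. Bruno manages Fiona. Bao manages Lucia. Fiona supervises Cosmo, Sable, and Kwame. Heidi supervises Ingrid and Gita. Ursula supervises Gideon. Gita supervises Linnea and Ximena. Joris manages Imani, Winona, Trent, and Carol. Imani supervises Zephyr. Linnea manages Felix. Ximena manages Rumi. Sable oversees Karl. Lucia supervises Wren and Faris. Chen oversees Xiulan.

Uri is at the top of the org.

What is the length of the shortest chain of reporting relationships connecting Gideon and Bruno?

4

Gideon is 2 levels below Uri, and Bruno is 2 levels below Uri (their lowest common manager). The shortest path runs up from Gideon to Uri and back down to Bruno: 2 + 2 = 4 links.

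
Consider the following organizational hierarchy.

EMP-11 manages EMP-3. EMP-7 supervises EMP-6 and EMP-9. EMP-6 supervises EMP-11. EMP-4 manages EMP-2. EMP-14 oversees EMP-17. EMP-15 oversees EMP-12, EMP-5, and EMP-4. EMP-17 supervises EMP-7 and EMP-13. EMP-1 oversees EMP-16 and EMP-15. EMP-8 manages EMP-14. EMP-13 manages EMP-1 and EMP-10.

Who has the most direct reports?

Direct-report counts: EMP-8 has 1; EMP-14 has 1; EMP-17 has 2; EMP-13 has 2; EMP-1 has 2; EMP-15 has 3; EMP-4 has 1; EMP-7 has 2; EMP-6 has 1; EMP-11 has 1. The largest is 3, held by EMP-15.

EMP-15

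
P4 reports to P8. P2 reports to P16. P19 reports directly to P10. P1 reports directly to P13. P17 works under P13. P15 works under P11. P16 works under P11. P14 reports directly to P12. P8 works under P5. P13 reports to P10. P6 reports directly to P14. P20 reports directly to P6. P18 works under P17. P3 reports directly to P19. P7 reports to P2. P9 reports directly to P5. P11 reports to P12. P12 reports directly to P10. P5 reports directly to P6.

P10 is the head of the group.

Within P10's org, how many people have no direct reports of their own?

8

The people in P10's organization with no one reporting to them are P1, P18, P3, P15, P7, P20, P9, P4. That is 8.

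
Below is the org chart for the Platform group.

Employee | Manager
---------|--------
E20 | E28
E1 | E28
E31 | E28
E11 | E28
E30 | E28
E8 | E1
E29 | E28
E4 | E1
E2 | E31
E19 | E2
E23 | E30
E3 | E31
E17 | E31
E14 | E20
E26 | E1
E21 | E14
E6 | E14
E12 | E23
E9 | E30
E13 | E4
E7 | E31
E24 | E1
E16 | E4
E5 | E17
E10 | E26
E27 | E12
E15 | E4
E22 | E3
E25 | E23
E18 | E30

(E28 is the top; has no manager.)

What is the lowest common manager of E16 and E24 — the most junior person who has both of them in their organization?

E16's chain of managers is E4, E1, E28. E24's chain of managers is E1, E28. The first manager that appears in both chains is E1.

E1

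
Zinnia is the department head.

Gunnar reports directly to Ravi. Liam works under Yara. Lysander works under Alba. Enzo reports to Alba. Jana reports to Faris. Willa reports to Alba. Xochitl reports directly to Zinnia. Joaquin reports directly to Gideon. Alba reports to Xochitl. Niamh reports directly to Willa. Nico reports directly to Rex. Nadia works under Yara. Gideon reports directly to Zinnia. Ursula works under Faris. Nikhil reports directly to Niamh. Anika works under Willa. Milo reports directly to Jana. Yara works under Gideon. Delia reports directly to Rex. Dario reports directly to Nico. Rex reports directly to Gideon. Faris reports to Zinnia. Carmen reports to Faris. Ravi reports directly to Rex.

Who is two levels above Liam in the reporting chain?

Liam reports to Yara, and Yara reports to Gideon. So Liam's skip-level manager is Gideon.

Gideon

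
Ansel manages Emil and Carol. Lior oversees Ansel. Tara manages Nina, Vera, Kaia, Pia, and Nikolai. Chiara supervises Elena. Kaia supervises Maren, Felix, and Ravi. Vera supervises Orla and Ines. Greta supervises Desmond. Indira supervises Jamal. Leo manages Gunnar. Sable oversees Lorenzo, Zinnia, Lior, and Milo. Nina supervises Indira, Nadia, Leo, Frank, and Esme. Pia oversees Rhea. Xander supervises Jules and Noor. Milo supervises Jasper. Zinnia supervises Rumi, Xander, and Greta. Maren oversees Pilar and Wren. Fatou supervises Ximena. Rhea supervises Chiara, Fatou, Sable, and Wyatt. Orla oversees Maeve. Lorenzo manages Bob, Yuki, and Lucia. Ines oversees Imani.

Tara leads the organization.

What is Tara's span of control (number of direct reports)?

Tara directly manages Nina, Vera, Kaia, Pia, Nikolai. That is 5 direct reports.

5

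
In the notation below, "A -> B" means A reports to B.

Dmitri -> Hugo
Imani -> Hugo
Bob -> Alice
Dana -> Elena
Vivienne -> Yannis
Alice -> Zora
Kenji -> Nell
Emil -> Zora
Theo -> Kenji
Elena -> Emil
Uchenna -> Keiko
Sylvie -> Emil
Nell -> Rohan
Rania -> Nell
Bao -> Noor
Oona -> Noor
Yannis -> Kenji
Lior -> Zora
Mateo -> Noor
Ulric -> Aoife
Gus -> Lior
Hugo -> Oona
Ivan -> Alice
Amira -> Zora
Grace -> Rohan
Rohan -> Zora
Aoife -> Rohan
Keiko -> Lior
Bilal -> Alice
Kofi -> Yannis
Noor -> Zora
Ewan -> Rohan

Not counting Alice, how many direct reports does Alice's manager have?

Alice reports to Zora. Zora's other direct reports are Noor, Rohan, Emil, Lior, Amira — 5 peers.

5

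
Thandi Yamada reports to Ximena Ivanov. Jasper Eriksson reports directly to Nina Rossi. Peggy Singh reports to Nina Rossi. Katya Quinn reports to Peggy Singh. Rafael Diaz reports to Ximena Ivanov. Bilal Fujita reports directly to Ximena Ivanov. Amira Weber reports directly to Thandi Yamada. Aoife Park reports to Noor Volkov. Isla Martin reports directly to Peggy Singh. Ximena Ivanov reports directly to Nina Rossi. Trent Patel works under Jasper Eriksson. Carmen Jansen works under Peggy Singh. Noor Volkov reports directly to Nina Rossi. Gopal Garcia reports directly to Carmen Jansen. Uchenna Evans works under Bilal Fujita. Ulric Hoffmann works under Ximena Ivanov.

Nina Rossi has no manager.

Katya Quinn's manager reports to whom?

Katya Quinn reports to Peggy Singh, and Peggy Singh reports to Nina Rossi. So Katya Quinn's skip-level manager is Nina Rossi.

Nina Rossi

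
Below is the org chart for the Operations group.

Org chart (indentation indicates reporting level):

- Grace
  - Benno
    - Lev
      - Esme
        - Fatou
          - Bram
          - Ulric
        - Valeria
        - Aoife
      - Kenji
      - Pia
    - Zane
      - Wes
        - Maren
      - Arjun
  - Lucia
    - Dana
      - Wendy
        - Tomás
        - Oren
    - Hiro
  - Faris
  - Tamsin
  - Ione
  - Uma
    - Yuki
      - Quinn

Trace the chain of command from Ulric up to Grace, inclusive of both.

Ulric reports to Fatou. Fatou reports to Esme. Esme reports to Lev. Lev reports to Benno. Benno reports to Grace. Grace is at the top.

Ulric -> Fatou -> Esme -> Lev -> Benno -> Grace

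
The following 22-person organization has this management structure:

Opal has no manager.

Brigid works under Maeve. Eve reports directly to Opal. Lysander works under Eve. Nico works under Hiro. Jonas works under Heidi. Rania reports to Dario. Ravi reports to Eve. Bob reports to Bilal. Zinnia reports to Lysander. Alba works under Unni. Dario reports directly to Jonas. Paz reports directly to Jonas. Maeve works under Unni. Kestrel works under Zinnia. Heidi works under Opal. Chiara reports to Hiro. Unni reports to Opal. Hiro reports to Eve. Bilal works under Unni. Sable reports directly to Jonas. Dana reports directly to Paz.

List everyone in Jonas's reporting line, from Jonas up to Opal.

Jonas reports to Heidi. Heidi reports to Opal. Opal is at the top.

Jonas -> Heidi -> Opal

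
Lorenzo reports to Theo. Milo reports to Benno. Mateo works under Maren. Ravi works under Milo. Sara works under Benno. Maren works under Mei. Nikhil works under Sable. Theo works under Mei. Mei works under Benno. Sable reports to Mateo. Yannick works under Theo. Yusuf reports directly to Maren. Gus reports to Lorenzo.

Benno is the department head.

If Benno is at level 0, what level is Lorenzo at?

Chain from Lorenzo up to Benno: Lorenzo → Theo → Mei → Benno. That is 3 steps up, so Lorenzo is 3 levels below Benno.

3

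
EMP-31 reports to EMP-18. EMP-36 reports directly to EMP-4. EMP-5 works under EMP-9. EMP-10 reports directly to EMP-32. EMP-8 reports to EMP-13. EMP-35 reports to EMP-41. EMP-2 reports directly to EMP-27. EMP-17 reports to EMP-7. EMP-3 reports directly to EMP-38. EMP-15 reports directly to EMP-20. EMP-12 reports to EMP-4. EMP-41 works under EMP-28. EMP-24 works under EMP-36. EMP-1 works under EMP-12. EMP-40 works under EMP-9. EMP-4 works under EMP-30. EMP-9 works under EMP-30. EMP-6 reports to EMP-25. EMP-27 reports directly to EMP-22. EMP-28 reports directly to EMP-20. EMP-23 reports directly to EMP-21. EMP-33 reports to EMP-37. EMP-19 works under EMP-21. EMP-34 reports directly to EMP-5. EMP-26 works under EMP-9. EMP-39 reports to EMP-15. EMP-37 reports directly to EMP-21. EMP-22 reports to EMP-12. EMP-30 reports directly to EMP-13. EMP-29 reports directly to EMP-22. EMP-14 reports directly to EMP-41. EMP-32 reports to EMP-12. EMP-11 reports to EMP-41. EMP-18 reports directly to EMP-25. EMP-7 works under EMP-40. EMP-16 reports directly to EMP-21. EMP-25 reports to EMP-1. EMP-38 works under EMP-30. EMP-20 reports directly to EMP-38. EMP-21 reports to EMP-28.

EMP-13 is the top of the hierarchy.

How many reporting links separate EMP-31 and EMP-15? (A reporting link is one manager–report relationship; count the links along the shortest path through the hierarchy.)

EMP-31 is 6 levels below EMP-30, and EMP-15 is 3 levels below EMP-30 (their lowest common manager). The shortest path runs up from EMP-31 to EMP-30 and back down to EMP-15: 6 + 3 = 9 links.

9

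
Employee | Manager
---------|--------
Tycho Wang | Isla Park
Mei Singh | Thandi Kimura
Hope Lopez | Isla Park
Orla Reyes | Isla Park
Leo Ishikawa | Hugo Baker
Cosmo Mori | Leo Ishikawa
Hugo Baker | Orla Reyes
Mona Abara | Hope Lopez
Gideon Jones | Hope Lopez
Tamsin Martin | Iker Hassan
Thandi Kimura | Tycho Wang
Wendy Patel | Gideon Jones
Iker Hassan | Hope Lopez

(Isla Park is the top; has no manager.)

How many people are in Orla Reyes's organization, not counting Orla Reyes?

Orla Reyes directly manages Hugo Baker. Under Hugo Baker: Leo Ishikawa, Cosmo Mori (2). That's 3 in total.

3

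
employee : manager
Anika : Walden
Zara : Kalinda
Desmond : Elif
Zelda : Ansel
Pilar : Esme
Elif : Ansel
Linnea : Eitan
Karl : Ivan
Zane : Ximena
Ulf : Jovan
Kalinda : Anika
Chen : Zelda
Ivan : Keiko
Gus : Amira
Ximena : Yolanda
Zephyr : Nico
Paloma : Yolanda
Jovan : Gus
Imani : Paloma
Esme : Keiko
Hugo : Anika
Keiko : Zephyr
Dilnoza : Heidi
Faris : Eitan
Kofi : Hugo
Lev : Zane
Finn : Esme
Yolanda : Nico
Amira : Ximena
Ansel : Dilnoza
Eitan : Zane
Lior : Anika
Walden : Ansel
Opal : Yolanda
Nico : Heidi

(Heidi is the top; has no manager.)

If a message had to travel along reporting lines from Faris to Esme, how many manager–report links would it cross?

8

Faris is 5 levels below Nico, and Esme is 3 levels below Nico (their lowest common manager). The shortest path runs up from Faris to Nico and back down to Esme: 5 + 3 = 8 links.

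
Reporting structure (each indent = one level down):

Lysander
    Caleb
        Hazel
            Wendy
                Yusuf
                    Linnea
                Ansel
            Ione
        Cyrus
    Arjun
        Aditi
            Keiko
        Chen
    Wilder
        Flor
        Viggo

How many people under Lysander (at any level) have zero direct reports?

The people in Lysander's organization with no one reporting to them are Viggo, Flor, Chen, Keiko, Cyrus, Ione, Ansel, Linnea. That is 8.

8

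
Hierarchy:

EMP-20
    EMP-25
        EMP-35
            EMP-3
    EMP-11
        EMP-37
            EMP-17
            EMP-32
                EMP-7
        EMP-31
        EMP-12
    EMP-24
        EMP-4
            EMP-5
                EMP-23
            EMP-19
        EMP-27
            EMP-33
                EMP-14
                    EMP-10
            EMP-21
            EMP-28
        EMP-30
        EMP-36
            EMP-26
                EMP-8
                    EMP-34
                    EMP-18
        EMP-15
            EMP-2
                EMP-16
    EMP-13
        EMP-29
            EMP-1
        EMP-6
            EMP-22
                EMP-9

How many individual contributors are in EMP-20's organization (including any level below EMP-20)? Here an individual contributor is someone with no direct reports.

The people in EMP-20's organization with no one reporting to them are EMP-9, EMP-1, EMP-16, EMP-18, EMP-34, EMP-30, EMP-28, EMP-21, EMP-10, EMP-19, EMP-23, EMP-12, EMP-31, EMP-7, EMP-17, EMP-3. That is 16.

16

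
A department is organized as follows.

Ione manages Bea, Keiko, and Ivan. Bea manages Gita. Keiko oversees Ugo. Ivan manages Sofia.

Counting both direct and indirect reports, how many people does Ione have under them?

6

Ione directly manages Bea, Keiko, Ivan. Under Bea: Gita (1). Under Keiko: Ugo (1). Under Ivan: Sofia (1). So Ione's organization is 3 direct reports plus everyone under them: 2 + 2 + 2 = 6.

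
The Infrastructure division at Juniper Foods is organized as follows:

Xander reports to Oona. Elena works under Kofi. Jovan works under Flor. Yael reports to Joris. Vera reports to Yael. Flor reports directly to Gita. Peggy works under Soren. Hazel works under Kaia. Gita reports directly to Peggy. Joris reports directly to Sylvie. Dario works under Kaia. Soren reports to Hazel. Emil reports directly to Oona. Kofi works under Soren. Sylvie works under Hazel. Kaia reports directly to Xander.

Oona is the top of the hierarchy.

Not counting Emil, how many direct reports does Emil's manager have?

1

Emil reports to Oona. Oona's other direct reports are Xander — 1 peer.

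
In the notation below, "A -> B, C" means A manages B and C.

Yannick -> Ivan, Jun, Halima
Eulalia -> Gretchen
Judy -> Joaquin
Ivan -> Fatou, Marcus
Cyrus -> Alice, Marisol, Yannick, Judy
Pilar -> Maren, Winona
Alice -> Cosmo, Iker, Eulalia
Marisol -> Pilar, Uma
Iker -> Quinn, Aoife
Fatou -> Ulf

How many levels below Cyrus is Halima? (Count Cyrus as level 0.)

2

Chain from Halima up to Cyrus: Halima → Yannick → Cyrus. That is 2 steps up, so Halima is 2 levels below Cyrus.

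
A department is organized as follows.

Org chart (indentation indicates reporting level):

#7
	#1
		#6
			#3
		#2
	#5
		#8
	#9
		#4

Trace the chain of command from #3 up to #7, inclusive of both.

#3 reports to #6. #6 reports to #1. #1 reports to #7. #7 is at the top.

#3 -> #6 -> #1 -> #7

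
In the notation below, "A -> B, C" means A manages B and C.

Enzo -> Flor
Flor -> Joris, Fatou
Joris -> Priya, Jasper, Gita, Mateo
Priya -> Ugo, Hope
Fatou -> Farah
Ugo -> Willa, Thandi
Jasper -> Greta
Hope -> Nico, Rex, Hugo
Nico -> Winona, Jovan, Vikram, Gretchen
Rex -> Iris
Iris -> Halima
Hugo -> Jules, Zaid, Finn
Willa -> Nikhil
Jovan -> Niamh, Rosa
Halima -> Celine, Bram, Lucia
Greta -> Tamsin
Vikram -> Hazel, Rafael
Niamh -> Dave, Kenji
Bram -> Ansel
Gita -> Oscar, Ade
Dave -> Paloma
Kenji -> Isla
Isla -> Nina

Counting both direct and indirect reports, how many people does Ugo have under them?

Ugo directly manages Willa, Thandi. Under Willa: Nikhil (1). Thandi has no reports. So Ugo's organization is 2 direct reports plus everyone under them: 2 + 1 = 3.

3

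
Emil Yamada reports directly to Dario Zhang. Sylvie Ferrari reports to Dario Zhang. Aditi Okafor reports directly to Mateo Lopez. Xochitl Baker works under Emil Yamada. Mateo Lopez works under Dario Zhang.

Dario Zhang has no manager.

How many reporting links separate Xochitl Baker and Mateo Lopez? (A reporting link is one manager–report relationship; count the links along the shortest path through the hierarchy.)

Xochitl Baker is 2 levels below Dario Zhang, and Mateo Lopez is 1 level below Dario Zhang (their lowest common manager). The shortest path runs up from Xochitl Baker to Dario Zhang and back down to Mateo Lopez: 2 + 1 = 3 links.

3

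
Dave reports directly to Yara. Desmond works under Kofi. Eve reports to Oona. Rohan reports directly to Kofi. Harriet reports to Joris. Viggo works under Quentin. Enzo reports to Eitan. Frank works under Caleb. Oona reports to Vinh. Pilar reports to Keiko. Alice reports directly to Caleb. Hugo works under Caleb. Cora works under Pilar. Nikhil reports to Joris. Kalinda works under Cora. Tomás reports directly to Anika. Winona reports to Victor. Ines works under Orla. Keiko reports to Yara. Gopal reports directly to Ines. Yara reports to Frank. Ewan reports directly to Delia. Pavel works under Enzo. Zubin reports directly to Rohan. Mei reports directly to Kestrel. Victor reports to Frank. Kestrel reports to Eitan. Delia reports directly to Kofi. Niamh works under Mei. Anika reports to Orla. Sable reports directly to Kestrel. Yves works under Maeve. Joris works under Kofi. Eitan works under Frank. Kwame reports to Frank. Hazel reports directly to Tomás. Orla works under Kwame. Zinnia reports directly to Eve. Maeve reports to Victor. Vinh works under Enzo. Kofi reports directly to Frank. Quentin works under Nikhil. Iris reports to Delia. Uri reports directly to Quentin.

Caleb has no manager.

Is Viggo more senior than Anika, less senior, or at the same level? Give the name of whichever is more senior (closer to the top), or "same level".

Anika

Viggo is 6 levels below Caleb; Anika is 4. Anika is higher.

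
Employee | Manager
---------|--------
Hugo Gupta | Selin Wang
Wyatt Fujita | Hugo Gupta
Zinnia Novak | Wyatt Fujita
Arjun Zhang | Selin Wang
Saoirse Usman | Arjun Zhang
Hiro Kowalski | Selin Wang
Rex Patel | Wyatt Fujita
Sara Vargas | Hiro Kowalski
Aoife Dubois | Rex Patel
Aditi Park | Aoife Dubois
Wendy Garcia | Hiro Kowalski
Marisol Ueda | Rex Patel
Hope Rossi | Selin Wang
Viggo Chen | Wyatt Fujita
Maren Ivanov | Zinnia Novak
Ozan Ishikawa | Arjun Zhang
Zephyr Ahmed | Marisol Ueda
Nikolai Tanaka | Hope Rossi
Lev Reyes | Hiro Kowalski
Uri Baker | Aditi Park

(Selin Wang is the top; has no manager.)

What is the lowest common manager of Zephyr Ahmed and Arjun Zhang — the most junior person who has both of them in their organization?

Selin Wang

Zephyr Ahmed's chain of managers is Marisol Ueda, Rex Patel, Wyatt Fujita, Hugo Gupta, Selin Wang. Arjun Zhang's chain of managers is Selin Wang. The first manager that appears in both chains is Selin Wang.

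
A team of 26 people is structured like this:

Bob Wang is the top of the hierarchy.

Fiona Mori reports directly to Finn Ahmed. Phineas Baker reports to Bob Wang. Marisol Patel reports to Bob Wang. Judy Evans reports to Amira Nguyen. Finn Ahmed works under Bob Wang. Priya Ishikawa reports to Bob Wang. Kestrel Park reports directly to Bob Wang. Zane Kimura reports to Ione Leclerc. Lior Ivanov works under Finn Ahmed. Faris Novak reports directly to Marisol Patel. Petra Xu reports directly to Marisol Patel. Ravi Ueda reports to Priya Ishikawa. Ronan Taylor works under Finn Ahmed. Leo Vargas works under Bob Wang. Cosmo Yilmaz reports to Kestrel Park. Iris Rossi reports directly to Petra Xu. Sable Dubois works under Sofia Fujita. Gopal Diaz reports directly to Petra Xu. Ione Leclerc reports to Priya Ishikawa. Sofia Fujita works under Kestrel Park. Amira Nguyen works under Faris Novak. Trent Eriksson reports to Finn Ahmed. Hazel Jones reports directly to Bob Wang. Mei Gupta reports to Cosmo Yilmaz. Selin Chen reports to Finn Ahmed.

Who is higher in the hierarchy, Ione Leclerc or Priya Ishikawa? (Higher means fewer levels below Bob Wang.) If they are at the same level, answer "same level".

Ione Leclerc is 2 levels below Bob Wang; Priya Ishikawa is 1. Priya Ishikawa is higher.

Priya Ishikawa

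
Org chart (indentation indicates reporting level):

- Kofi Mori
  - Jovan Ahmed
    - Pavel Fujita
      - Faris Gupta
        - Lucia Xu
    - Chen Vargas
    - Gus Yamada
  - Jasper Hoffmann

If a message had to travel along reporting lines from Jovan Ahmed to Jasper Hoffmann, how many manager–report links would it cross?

Jovan Ahmed is 1 level below Kofi Mori, and Jasper Hoffmann is 1 level below Kofi Mori (their lowest common manager). The shortest path runs up from Jovan Ahmed to Kofi Mori and back down to Jasper Hoffmann: 1 + 1 = 2 links.

2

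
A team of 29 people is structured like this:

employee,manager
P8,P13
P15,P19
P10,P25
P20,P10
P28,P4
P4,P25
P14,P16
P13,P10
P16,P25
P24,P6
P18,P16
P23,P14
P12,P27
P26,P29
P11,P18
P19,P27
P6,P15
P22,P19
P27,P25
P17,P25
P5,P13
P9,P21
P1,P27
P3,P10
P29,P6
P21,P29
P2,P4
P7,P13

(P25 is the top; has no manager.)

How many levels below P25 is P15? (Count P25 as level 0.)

Chain from P15 up to P25: P15 → P19 → P27 → P25. That is 3 steps up, so P15 is 3 levels below P25.

3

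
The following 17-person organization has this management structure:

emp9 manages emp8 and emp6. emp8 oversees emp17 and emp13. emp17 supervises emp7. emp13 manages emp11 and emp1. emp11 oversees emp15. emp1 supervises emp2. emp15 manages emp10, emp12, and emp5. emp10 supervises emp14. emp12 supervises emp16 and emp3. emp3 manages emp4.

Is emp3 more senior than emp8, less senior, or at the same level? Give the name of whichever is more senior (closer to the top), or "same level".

emp3 is 6 levels below emp9; emp8 is 1. emp8 is higher.

emp8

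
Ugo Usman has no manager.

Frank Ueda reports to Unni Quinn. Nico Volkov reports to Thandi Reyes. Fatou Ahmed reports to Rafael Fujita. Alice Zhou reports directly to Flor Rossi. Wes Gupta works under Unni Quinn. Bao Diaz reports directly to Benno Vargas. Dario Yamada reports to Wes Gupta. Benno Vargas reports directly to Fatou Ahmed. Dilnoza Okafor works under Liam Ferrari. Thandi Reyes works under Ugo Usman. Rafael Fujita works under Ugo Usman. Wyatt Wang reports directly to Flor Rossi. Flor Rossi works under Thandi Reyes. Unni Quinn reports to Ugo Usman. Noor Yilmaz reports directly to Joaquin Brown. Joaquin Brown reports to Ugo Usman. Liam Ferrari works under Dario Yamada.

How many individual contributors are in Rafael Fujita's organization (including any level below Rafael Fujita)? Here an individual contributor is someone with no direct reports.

1

The only person in Rafael Fujita's organization with no one reporting to them is Bao Diaz. That is 1.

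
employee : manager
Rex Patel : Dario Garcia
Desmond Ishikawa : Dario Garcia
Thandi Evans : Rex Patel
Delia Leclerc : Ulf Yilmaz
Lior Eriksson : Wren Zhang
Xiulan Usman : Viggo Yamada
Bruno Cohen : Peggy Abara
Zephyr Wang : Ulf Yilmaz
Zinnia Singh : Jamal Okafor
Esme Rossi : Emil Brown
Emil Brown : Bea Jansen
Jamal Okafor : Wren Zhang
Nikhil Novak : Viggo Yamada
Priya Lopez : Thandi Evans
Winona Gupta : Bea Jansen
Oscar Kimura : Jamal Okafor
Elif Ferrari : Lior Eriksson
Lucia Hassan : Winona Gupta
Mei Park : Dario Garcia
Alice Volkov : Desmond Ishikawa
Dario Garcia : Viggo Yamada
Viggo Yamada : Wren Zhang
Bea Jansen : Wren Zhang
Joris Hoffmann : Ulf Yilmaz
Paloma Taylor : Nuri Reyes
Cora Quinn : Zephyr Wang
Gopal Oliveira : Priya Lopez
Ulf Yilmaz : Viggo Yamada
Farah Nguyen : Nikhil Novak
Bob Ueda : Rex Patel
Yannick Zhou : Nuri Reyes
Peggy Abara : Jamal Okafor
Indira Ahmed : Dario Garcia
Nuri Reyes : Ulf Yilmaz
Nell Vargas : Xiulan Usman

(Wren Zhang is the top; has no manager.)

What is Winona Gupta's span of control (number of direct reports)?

1

Winona Gupta directly manages Lucia Hassan. That is 1 direct report.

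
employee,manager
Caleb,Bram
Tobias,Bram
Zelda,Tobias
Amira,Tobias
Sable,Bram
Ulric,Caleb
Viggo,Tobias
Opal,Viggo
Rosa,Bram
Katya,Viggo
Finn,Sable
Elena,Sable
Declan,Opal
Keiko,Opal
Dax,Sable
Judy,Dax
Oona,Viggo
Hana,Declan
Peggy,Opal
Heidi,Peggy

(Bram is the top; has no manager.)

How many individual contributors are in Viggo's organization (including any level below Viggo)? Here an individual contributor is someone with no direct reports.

5

The people in Viggo's organization with no one reporting to them are Oona, Katya, Heidi, Keiko, Hana. That is 5.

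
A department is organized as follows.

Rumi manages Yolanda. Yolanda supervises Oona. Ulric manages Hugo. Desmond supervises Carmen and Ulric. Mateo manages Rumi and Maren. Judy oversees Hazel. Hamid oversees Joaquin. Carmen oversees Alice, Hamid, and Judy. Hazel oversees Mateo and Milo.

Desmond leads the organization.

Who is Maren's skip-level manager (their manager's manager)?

Maren reports to Mateo, and Mateo reports to Hazel. So Maren's skip-level manager is Hazel.

Hazel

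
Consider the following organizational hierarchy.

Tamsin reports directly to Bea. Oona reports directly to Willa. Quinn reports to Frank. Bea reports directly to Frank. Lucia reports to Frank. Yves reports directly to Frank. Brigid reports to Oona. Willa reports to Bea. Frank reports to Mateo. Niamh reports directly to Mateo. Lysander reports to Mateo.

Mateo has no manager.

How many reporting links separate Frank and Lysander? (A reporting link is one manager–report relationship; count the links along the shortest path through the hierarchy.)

Frank is 1 level below Mateo, and Lysander is 1 level below Mateo (their lowest common manager). The shortest path runs up from Frank to Mateo and back down to Lysander: 1 + 1 = 2 links.

2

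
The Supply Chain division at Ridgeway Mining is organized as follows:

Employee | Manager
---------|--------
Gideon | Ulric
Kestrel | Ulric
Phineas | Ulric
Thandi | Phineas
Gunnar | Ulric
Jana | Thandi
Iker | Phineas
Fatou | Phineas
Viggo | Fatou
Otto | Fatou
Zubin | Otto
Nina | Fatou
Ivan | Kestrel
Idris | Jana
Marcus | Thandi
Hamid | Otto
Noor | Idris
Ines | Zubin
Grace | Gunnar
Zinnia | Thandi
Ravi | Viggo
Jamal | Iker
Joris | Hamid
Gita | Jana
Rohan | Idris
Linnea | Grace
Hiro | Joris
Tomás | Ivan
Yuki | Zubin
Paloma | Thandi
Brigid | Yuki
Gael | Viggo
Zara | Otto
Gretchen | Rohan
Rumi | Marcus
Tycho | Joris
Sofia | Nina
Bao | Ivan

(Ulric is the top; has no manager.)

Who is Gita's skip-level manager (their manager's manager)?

Gita reports to Jana, and Jana reports to Thandi. So Gita's skip-level manager is Thandi.

Thandi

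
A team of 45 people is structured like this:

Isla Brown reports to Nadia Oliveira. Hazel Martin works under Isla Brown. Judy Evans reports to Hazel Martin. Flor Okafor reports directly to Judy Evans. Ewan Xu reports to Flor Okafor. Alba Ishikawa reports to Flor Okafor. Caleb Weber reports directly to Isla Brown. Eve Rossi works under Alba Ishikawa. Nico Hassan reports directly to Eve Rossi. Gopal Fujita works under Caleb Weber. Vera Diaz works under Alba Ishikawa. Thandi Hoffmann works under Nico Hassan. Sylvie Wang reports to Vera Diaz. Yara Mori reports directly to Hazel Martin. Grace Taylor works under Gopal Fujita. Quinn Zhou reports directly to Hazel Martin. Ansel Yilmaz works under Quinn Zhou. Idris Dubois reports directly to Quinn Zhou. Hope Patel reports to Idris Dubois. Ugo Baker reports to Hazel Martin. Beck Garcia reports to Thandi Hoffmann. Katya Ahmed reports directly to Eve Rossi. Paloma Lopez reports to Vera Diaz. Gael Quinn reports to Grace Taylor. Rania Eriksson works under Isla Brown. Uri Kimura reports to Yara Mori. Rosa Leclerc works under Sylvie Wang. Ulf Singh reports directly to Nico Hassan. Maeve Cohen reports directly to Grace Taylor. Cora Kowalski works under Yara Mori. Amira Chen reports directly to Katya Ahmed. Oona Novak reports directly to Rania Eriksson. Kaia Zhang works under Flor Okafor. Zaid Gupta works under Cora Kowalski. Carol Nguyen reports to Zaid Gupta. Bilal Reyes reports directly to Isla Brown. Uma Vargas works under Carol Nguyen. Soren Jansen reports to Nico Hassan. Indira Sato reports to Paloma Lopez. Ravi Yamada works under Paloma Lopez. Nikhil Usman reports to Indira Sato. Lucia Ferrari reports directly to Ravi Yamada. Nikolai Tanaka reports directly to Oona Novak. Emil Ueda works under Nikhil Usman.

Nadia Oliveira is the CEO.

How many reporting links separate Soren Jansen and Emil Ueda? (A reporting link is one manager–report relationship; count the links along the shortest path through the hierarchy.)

8

Soren Jansen is 3 levels below Alba Ishikawa, and Emil Ueda is 5 levels below Alba Ishikawa (their lowest common manager). The shortest path runs up from Soren Jansen to Alba Ishikawa and back down to Emil Ueda: 3 + 5 = 8 links.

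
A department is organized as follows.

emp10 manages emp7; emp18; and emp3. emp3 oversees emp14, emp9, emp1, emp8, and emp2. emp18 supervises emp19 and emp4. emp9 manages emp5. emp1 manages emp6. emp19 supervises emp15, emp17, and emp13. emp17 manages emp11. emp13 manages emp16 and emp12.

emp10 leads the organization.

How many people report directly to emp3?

emp3 directly manages emp14, emp9, emp1, emp8, emp2. That is 5 direct reports.

5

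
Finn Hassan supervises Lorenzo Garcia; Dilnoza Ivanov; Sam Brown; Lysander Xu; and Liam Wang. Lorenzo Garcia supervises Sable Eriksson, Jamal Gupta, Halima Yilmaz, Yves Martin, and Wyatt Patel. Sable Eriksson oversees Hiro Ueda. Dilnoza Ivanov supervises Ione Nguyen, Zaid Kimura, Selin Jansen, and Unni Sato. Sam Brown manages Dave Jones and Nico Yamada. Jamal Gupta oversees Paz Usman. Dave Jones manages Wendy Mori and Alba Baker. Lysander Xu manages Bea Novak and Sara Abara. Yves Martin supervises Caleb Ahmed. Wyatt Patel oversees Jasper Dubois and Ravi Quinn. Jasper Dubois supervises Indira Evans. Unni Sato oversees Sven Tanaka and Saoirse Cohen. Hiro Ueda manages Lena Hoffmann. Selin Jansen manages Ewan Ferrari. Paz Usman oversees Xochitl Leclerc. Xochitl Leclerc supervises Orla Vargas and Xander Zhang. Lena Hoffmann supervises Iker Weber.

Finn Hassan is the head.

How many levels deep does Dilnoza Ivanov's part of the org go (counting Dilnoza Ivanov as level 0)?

The longest chain under Dilnoza Ivanov runs Dilnoza Ivanov → Selin Jansen → Ewan Ferrari, which is 2 levels below Dilnoza Ivanov.

2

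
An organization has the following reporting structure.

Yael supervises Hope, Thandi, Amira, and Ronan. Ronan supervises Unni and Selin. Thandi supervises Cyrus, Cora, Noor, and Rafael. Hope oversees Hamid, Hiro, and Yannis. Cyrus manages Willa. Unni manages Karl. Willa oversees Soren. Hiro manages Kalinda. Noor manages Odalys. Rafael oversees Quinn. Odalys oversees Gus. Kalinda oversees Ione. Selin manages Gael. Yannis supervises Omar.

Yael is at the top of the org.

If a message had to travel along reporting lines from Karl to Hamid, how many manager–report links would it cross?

Karl is 3 levels below Yael, and Hamid is 2 levels below Yael (their lowest common manager). The shortest path runs up from Karl to Yael and back down to Hamid: 3 + 2 = 5 links.

5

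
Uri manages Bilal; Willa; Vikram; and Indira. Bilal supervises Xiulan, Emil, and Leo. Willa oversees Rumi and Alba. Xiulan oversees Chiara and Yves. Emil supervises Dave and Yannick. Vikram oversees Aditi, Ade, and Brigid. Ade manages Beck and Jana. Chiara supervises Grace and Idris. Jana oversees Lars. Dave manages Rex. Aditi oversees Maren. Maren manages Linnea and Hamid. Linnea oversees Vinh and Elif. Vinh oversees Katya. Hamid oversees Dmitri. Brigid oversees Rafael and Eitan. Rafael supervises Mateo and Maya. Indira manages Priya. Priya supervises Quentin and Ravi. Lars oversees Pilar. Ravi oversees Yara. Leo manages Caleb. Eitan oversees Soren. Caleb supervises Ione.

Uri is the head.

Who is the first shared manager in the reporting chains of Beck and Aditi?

Vikram

Beck's chain of managers is Ade, Vikram, Uri. Aditi's chain of managers is Vikram, Uri. The first manager that appears in both chains is Vikram.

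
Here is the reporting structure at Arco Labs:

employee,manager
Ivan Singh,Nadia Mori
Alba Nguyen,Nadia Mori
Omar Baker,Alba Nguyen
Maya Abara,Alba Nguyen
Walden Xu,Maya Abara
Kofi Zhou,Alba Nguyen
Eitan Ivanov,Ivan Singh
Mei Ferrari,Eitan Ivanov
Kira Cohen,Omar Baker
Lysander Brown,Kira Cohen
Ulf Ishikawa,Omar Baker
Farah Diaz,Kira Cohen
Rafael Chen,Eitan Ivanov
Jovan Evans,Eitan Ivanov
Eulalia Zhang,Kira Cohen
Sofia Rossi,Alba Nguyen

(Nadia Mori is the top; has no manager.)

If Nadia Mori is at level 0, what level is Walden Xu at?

3

Chain from Walden Xu up to Nadia Mori: Walden Xu → Maya Abara → Alba Nguyen → Nadia Mori. That is 3 steps up, so Walden Xu is 3 levels below Nadia Mori.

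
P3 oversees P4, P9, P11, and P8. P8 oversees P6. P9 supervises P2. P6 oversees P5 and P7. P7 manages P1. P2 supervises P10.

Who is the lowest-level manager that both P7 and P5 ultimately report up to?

P6

P7's chain of managers is P6, P8, P3. P5's chain of managers is P6, P8, P3. The first manager that appears in both chains is P6.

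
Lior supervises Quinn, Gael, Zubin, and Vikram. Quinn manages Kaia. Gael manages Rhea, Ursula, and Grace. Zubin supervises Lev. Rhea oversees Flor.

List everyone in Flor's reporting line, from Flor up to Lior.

Flor reports to Rhea. Rhea reports to Gael. Gael reports to Lior. Lior is at the top.

Flor -> Rhea -> Gael -> Lior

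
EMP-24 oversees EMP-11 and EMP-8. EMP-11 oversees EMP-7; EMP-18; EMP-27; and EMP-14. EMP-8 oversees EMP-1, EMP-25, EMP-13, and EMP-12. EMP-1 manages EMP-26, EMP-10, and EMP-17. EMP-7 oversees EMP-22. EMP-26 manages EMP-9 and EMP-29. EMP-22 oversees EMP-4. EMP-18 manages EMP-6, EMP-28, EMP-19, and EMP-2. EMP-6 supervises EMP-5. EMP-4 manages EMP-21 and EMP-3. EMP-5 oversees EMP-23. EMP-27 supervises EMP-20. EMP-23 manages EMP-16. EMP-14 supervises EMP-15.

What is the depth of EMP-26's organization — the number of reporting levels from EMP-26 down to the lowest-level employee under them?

1

The longest chain under EMP-26 runs EMP-26 → EMP-29, which is 1 level below EMP-26.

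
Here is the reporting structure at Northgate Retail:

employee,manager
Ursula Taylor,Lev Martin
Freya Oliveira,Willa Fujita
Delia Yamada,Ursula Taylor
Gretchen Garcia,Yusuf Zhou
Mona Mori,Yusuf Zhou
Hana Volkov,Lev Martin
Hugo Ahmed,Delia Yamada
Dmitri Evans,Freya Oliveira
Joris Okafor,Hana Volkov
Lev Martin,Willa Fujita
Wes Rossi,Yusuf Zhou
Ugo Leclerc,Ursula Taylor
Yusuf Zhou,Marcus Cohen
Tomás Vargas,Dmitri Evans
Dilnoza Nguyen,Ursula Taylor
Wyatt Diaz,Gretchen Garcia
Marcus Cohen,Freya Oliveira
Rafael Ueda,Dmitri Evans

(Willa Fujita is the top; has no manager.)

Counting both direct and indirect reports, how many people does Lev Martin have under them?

7

Lev Martin directly manages Ursula Taylor, Hana Volkov. Under Ursula Taylor: Ugo Leclerc, Delia Yamada, Hugo Ahmed, Dilnoza Nguyen (4). Under Hana Volkov: Joris Okafor (1). So Lev Martin's organization is 2 direct reports plus everyone under them: 5 + 2 = 7.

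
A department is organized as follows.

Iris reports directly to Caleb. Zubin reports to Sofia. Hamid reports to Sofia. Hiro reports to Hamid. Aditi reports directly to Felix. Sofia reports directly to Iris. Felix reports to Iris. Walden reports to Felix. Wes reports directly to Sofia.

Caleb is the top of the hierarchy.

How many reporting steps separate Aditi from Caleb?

3

Chain from Aditi up to Caleb: Aditi → Felix → Iris → Caleb. That is 3 steps up, so Aditi is 3 levels below Caleb.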